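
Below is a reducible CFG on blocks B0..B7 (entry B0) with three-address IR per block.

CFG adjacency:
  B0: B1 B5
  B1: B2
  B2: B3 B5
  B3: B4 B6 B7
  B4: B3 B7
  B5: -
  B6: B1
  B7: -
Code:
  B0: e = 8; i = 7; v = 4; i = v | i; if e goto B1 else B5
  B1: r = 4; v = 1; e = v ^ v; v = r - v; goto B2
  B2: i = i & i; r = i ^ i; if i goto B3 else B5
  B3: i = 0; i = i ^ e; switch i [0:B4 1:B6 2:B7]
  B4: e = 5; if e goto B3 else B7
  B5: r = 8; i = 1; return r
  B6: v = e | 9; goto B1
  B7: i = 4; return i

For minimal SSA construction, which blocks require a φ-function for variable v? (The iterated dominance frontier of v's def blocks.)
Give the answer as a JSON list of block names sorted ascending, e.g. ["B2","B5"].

idom tree: B1←B0 B2←B1 B3←B2 B4←B3 B5←B0 B6←B3 B7←B3
Dom∩ at merges:
  B1: preds {B0,B6}: {B0} ∩ {B0,B1,B2,B3,B6} = {B0}; idom=B0
  B3: preds {B2,B4}: {B0,B1,B2} ∩ {B0,B1,B2,B3,B4} = {B0,B1,B2}; idom=B2
  B5: preds {B0,B2}: {B0} ∩ {B0,B1,B2} = {B0}; idom=B0
  B7: preds {B3,B4}: {B0,B1,B2,B3} ∩ {B0,B1,B2,B3,B4} = {B0,B1,B2,B3}; idom=B3

DF walk-up:
  B1←B0: walk · to B0
  B1←B6: walk B6→B3→B2→B1 to B0
  B3←B2: walk · to B2
  B3←B4: walk B4→B3 to B2
  B5←B0: walk · to B0
  B5←B2: walk B2→B1 to B0
  B7←B3: walk · to B3
  B7←B4: walk B4 to B3
  B0 → ∅
  B1 → {B1,B5}
  B2 → {B1,B5}
  B3 → {B1,B3}
  B4 → {B3,B7}
  B5 → ∅
  B6 → {B1}
  B7 → ∅

φ for v: defs {B0,B1,B6}
  DF⁺ = {B1,B5}

Answer: ["B1", "B5"]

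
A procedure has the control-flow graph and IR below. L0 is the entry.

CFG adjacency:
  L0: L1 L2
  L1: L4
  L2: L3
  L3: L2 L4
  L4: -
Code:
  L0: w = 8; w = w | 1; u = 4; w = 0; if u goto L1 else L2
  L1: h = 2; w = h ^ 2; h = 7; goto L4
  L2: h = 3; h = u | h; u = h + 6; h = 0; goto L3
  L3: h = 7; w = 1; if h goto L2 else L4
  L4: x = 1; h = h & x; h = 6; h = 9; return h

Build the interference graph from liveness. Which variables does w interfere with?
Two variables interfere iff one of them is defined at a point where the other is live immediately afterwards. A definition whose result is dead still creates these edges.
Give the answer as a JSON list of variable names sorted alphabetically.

Answer: ["h", "u"]

Working:
Block summaries:
  L0: def={u,w} ue=∅
  L1: def={h,w} ue=∅
  L2: def={h,u} ue={u}
  L3: def={h,w} ue=∅
  L4: def={h,x} ue={h}

Liveness:
  L0 li=∅ lo={u}
  L1 li=∅ lo={h}
  L2 li={u} lo={u}
  L3 li={u} lo={h,u}
  L4 li={h} lo=∅

Conflict graph:
  h — {u,w,x}
  u — {h,w}
  w — {h,u}
  x — {h}

N(w) = ["h", "u"]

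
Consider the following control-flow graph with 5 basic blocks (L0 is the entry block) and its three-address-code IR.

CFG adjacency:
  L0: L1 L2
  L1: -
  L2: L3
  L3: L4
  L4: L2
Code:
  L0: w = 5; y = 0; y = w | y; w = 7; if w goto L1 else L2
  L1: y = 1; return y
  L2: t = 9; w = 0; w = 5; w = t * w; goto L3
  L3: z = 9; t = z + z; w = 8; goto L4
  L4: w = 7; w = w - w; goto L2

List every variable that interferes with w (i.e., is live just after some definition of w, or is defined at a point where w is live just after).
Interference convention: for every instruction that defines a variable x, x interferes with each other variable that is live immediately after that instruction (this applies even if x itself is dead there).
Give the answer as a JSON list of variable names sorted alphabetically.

Per-block:
  L0: {w,y} / ∅
  L1: {y} / ∅
  L2: {t,w} / ∅
  L3: {t,w,z} / ∅
  L4: {w} / ∅

Backward fixpoint:
  L0 li=∅ lo=∅
  L1 li=∅ lo=∅
  L2 li=∅ lo=∅
  L3 li=∅ lo=∅
  L4 li=∅ lo=∅

Conflict graph:
  t: {w}
  w: {t,y}
  y: {w}
  z: ∅

N(w) = ["t", "y"]

Answer: ["t", "y"]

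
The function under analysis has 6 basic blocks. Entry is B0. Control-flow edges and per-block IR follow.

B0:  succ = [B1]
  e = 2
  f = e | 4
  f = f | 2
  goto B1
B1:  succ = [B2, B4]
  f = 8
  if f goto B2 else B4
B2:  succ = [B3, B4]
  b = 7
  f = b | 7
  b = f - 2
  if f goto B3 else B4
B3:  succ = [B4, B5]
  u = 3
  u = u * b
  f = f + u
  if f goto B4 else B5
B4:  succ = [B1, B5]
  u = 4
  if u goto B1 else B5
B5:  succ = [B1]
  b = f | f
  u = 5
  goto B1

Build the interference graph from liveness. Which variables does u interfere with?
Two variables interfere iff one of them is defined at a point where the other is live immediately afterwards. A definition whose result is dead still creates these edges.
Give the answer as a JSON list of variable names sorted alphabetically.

Answer: ["b", "f"]

Analysis:
Per-block:
  B0: def={e,f} ue=∅
  B1: def={f} ue=∅
  B2: def={b,f} ue=∅
  B3: def={f,u} ue={b,f}
  B4: def={u} ue=∅
  B5: def={b,u} ue={f}

Backward fixpoint:
  B0: in=∅ out=∅
  B1: in=∅ out={f}
  B2: in=∅ out={b,f}
  B3: in={b,f} out={f}
  B4: in={f} out={f}
  B5: in={f} out=∅

Interfere edges:
  b — {f,u}
  e — ∅
  f — {b,u}
  u — {b,f}

N(u) = ["b", "f"]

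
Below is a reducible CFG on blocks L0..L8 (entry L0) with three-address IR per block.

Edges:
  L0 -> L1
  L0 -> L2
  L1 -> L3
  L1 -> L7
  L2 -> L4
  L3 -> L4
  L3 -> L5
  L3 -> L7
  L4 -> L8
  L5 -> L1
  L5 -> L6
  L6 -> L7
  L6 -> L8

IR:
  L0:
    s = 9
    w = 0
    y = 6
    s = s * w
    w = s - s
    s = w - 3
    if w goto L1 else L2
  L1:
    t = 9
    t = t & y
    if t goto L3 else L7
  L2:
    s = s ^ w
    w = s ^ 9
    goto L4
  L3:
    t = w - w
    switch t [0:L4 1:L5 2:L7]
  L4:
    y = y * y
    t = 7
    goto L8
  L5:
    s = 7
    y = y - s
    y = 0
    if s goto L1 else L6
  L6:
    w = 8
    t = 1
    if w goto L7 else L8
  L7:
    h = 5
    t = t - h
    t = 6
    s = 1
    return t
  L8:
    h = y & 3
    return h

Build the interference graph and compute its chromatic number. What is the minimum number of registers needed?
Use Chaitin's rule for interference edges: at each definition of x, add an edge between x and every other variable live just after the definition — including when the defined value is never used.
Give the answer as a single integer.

Answer: 4

Working:
Per-block:
  L0: def={s,w,y} ue=∅
  L1: def={t} ue={y}
  L2: def={s,w} ue={s,w}
  L3: def={t} ue={w}
  L4: def={t,y} ue={y}
  L5: def={s,y} ue={y}
  L6: def={t,w} ue=∅
  L7: def={h,s,t} ue={t}
  L8: def={h} ue={y}

Liveness:
  L0: in=∅ out={s,w,y}
  L1: in={w,y} out={t,w,y}
  L2: in={s,w,y} out={y}
  L3: in={w,y} out={t,w,y}
  L4: in={y} out={y}
  L5: in={w,y} out={w,y}
  L6: in={y} out={t,y}
  L7: in={t} out=∅
  L8: in={y} out=∅

Conflict graph:
  h — {t}
  s — {t,w,y}
  t — {h,s,w,y}
  w — {s,t,y}
  y — {s,t,w}

Chromatic number:
  clique {s,t,w,y} ⇒ need ≥ 4
  4-colouring: r0={t}  r1={h,s}  r2={w}  r3={y}
  χ = 4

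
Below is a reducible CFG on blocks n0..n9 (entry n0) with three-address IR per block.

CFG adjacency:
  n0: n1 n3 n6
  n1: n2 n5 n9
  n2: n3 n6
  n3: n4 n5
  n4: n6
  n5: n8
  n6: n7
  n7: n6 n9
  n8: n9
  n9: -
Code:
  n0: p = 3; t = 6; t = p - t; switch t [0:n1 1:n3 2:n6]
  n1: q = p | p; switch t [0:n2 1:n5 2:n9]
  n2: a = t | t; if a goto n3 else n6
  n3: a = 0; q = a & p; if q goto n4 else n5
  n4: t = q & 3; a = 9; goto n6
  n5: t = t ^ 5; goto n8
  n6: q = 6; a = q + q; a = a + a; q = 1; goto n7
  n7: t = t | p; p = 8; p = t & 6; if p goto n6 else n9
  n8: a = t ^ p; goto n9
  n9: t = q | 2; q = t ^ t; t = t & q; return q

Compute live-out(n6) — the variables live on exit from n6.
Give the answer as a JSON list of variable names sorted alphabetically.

Answer: ["p", "q", "t"]

Derivation:
Per-block:
  n0: {p,t} / ∅
  n1: {q} / {p,t}
  n2: {a} / {t}
  n3: {a,q} / {p}
  n4: {a,t} / {q}
  n5: {t} / {t}
  n6: {a,q} / ∅
  n7: {p,t} / {p,t}
  n8: {a} / {p,t}
  n9: {q,t} / {q}

Live sets:
  n0: in=∅ out={p,t}
  n1: in={p,t} out={p,q,t}
  n2: in={p,t} out={p,t}
  n3: in={p,t} out={p,q,t}
  n4: in={p,q} out={p,t}
  n5: in={p,q,t} out={p,q,t}
  n6: in={p,t} out={p,q,t}
  n7: in={p,q,t} out={p,q,t}
  n8: in={p,q,t} out={q}
  n9: in={q} out=∅

live-out(n6) = ["p", "q", "t"]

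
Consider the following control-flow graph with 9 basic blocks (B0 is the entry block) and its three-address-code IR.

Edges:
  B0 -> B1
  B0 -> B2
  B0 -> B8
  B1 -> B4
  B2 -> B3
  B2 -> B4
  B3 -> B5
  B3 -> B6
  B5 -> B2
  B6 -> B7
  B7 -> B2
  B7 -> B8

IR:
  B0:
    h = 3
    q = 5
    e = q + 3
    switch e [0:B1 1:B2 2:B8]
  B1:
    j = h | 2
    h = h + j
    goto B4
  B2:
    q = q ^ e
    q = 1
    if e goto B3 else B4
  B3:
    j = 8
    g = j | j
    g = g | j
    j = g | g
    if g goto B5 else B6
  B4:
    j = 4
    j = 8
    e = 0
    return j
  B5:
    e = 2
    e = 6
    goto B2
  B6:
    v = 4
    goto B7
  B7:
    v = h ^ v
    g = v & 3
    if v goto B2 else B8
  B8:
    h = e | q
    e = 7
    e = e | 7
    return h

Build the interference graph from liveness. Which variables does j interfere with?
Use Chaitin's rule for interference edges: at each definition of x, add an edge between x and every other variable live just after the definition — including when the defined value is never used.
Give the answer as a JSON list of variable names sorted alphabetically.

Answer: ["e", "g", "h", "q"]

Analysis:
Per-block:
  B0 def {e,h,q} use ∅
  B1 def {h,j} use {h}
  B2 def {q} use {e,q}
  B3 def {g,j} use ∅
  B4 def {e,j} use ∅
  B5 def {e} use ∅
  B6 def {v} use ∅
  B7 def {g,v} use {h,v}
  B8 def {e,h} use {e,q}

Liveness:
  live B0: ∅→{e,h,q}
  live B1: {h}→∅
  live B2: {e,h,q}→{e,h,q}
  live B3: {e,h,q}→{e,h,q}
  live B4: ∅→∅
  live B5: {h,q}→{e,h,q}
  live B6: {e,h,q}→{e,h,q,v}
  live B7: {e,h,q,v}→{e,h,q}
  live B8: {e,q}→∅

Interfere edges:
  e — {g,h,j,q,v}
  g — {e,h,j,q,v}
  h — {e,g,j,q,v}
  j — {e,g,h,q}
  q — {e,g,h,j,v}
  v — {e,g,h,q}

N(j) = ["e", "g", "h", "q"]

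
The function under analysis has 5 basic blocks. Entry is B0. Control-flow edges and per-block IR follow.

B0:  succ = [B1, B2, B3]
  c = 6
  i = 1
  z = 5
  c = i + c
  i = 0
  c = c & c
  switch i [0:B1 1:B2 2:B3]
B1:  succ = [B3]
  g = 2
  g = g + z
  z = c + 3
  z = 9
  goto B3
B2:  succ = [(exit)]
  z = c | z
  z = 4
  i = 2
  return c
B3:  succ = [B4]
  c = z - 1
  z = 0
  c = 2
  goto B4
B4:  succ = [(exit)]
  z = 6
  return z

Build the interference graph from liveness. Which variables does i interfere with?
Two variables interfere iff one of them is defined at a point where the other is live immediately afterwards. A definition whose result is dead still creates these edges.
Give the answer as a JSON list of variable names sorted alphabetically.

Answer: ["c", "z"]

Analysis:
def/use:
  B0 def {c,i,z} use ∅
  B1 def {g,z} use {c,z}
  B2 def {i,z} use {c,z}
  B3 def {c,z} use {z}
  B4 def {z} use ∅

Live sets:
  B0: in=∅ out={c,z}
  B1: in={c,z} out={z}
  B2: in={c,z} out=∅
  B3: in={z} out=∅
  B4: in=∅ out=∅

Interference:
  c — {g,i,z}
  g — {c,z}
  i — {c,z}
  z — {c,g,i}

N(i) = ["c", "z"]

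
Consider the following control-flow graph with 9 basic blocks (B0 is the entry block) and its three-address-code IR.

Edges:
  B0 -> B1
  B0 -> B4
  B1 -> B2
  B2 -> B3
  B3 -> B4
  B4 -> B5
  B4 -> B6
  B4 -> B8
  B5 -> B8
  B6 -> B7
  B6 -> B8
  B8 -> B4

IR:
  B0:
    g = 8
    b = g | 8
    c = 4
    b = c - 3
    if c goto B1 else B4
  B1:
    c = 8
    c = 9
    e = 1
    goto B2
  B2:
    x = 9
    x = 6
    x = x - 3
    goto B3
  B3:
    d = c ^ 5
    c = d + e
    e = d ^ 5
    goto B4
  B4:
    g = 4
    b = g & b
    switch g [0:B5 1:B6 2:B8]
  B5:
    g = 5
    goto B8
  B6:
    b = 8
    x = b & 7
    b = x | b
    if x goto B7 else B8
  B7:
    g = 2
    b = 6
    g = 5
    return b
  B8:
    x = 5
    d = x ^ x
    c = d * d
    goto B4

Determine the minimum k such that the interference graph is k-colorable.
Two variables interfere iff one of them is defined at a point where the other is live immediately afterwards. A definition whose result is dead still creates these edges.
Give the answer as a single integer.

Answer: 4

Analysis:
def/use:
  B0 def {b,c,g} use ∅
  B1 def {c,e} use ∅
  B2 def {x} use ∅
  B3 def {c,d,e} use {c,e}
  B4 def {b,g} use {b}
  B5 def {g} use ∅
  B6 def {b,x} use ∅
  B7 def {b,g} use ∅
  B8 def {c,d,x} use ∅

Live sets:
  live B0: ∅→{b}
  live B1: {b}→{b,c,e}
  live B2: {b,c,e}→{b,c,e}
  live B3: {b,c,e}→{b}
  live B4: {b}→{b}
  live B5: {b}→{b}
  live B6: ∅→{b}
  live B7: ∅→∅
  live B8: {b}→{b}

Conflict graph:
  b — {c,d,e,g,x}
  c — {b,d,e,x}
  d — {b,c,e}
  e — {b,c,d,x}
  g — {b}
  x — {b,c,e}

Colouring:
  clique {b,c,d,e} ⇒ need ≥ 4
  4-colouring: c0={b}  c1={c,g}  c2={e}  c3={d,x}
  χ = 4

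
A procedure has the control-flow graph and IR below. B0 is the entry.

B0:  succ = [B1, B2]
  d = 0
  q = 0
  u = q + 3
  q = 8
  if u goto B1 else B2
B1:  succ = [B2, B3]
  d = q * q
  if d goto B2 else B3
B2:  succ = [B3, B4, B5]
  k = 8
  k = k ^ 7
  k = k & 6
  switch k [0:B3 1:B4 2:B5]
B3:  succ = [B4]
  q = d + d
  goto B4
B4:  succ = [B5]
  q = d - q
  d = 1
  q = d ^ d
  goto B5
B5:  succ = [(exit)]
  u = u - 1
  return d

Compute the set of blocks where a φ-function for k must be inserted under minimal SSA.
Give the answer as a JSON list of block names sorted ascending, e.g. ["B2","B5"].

Answer: ["B3", "B4", "B5"]

Derivation:
idom tree: B1←B0 B2←B0 B3←B0 B4←B0 B5←B0
Dom at joins:
  B2: preds {B0,B1}: {B0} ∩ {B0,B1} = {B0}; idom=B0
  B3: preds {B1,B2}: {B0,B1} ∩ {B0,B2} = {B0}; idom=B0
  B4: preds {B2,B3}: {B0,B2} ∩ {B0,B3} = {B0}; idom=B0
  B5: preds {B2,B4}: {B0,B2} ∩ {B0,B4} = {B0}; idom=B0

Frontier:
  B2←B0: walk · to B0
  B2←B1: walk B1 to B0
  B3←B1: walk B1 to B0
  B3←B2: walk B2 to B0
  B4←B2: walk B2 to B0
  B4←B3: walk B3 to B0
  B5←B2: walk B2 to B0
  B5←B4: walk B4 to B0
  DF(B0)=∅
  DF(B1)={B2,B3}
  DF(B2)={B3,B4,B5}
  DF(B3)={B4}
  DF(B4)={B5}
  DF(B5)=∅

φ for k: defs {B2}
  DF⁺ = {B3,B4,B5}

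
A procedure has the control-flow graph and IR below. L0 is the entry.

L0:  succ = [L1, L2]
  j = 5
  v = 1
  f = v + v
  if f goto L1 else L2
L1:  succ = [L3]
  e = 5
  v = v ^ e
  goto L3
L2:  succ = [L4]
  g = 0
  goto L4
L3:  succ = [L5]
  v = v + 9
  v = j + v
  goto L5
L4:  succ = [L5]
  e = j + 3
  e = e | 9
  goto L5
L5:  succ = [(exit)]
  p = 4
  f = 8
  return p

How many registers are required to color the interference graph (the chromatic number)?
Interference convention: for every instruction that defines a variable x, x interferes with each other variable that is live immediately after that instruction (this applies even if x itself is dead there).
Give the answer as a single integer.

Answer: 3

Working:
def/use:
  L0: {f,j,v} / ∅
  L1: {e,v} / {v}
  L2: {g} / ∅
  L3: {v} / {j,v}
  L4: {e} / {j}
  L5: {f,p} / ∅

Live sets:
  live L0: ∅→{j,v}
  live L1: {j,v}→{j,v}
  live L2: {j}→{j}
  live L3: {j,v}→∅
  live L4: {j}→∅
  live L5: ∅→∅

Interfere edges:
  e: {j,v}
  f: {j,p,v}
  g: {j}
  j: {e,f,g,v}
  p: {f}
  v: {e,f,j}

Registers:
  {e,j,v} pairwise interfere (3-clique) ⇒ χ ≥ 3
  3-colouring: r0={j,p}  r1={e,f,g}  r2={v}
  χ = 3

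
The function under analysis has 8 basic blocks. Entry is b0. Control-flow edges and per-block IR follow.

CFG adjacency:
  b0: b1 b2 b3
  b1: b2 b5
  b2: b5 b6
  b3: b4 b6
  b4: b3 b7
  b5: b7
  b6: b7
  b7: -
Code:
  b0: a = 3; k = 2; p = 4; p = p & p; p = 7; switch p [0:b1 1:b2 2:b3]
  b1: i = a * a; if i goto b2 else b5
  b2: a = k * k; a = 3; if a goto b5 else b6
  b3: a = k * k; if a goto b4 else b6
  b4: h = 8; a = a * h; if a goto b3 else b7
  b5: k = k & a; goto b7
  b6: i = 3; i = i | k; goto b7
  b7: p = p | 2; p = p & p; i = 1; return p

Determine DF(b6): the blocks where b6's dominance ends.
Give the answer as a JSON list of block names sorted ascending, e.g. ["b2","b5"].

idom tree: b1←b0 b2←b0 b3←b0 b4←b3 b5←b0 b6←b0 b7←b0
Dom at joins:
  b2: preds {b0,b1}: {b0} ∩ {b0,b1} = {b0}; idom=b0
  b3: preds {b0,b4}: {b0} ∩ {b0,b3,b4} = {b0}; idom=b0
  b5: preds {b1,b2}: {b0,b1} ∩ {b0,b2} = {b0}; idom=b0
  b6: preds {b2,b3}: {b0,b2} ∩ {b0,b3} = {b0}; idom=b0
  b7: preds {b4,b5,b6}: {b0,b3,b4} ∩ {b0,b5} ∩ {b0,b6} = {b0}; idom=b0

DF derivation:
  join b2 pred b0: · stop@b0
  join b2 pred b1: b1 stop@b0
  join b3 pred b0: · stop@b0
  join b3 pred b4: b4→b3 stop@b0
  join b5 pred b1: b1 stop@b0
  join b5 pred b2: b2 stop@b0
  join b6 pred b2: b2 stop@b0
  join b6 pred b3: b3 stop@b0
  join b7 pred b4: b4→b3 stop@b0
  join b7 pred b5: b5 stop@b0
  join b7 pred b6: b6 stop@b0
  DF(b0)=∅
  DF(b1)={b2,b5}
  DF(b2)={b5,b6}
  DF(b3)={b3,b6,b7}
  DF(b4)={b3,b7}
  DF(b5)={b7}
  DF(b6)={b7}
  DF(b7)=∅

DF(b6) = ["b7"]

Answer: ["b7"]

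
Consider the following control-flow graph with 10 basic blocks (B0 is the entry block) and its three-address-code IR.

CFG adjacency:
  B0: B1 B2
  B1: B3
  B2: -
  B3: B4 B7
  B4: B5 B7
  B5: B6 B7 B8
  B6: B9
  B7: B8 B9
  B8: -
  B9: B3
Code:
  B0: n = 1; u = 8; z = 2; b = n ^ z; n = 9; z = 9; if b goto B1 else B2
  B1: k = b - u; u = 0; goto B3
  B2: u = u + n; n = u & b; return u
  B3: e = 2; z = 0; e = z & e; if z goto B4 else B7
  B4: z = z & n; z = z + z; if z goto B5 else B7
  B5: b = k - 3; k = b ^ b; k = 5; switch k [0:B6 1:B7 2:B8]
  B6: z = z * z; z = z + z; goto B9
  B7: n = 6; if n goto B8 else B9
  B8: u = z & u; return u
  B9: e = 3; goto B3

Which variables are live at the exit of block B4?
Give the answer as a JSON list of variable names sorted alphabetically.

Per-block:
  B0: def={b,n,u,z} ue=∅
  B1: def={k,u} ue={b,u}
  B2: def={n,u} ue={b,n,u}
  B3: def={e,z} ue=∅
  B4: def={z} ue={n,z}
  B5: def={b,k} ue={k}
  B6: def={z} ue={z}
  B7: def={n} ue=∅
  B8: def={u} ue={u,z}
  B9: def={e} ue=∅

Live sets:
  live B0: ∅→{b,n,u}
  live B1: {b,n,u}→{k,n,u}
  live B2: {b,n,u}→∅
  live B3: {k,n,u}→{k,n,u,z}
  live B4: {k,n,u,z}→{k,n,u,z}
  live B5: {k,n,u,z}→{k,n,u,z}
  live B6: {k,n,u,z}→{k,n,u}
  live B7: {k,u,z}→{k,n,u,z}
  live B8: {u,z}→∅
  live B9: {k,n,u}→{k,n,u}

live-out(B4) = ["k", "n", "u", "z"]

Answer: ["k", "n", "u", "z"]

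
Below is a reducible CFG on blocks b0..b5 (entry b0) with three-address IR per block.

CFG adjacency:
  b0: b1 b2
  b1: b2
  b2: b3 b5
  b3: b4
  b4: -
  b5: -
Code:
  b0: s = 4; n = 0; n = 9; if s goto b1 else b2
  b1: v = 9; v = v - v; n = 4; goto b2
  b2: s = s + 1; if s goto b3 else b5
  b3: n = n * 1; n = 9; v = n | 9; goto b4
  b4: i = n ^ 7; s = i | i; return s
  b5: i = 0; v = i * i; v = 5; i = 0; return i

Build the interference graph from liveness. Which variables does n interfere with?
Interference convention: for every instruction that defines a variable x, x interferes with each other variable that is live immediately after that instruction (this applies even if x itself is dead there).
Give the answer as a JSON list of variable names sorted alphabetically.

Answer: ["s", "v"]

Working:
Per-block:
  b0: {n,s} / ∅
  b1: {n,v} / ∅
  b2: {s} / {s}
  b3: {n,v} / {n}
  b4: {i,s} / {n}
  b5: {i,v} / ∅

Live sets:
  b0: in=∅ out={n,s}
  b1: in={s} out={n,s}
  b2: in={n,s} out={n}
  b3: in={n} out={n}
  b4: in={n} out=∅
  b5: in=∅ out=∅

Interfere edges:
  i↔∅
  n↔{s,v}
  s↔{n,v}
  v↔{n,s}

N(n) = ["s", "v"]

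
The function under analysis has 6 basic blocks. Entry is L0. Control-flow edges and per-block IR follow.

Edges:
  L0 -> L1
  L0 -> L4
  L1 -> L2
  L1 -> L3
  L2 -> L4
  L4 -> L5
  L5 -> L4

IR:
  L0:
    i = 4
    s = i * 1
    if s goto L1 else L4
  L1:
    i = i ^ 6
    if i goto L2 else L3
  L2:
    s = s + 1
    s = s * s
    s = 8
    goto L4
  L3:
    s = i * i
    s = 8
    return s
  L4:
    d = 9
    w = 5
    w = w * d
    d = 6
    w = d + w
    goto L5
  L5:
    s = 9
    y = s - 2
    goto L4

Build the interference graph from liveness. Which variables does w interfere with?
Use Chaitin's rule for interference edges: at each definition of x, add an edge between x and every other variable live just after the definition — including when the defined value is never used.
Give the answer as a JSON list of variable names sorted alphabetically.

Answer: ["d"]

Derivation:
Block summaries:
  L0: def={i,s} ue=∅
  L1: def={i} ue={i}
  L2: def={s} ue={s}
  L3: def={s} ue={i}
  L4: def={d,w} ue=∅
  L5: def={s,y} ue=∅

Backward fixpoint:
  L0: in=∅ out={i,s}
  L1: in={i,s} out={i,s}
  L2: in={s} out=∅
  L3: in={i} out=∅
  L4: in=∅ out=∅
  L5: in=∅ out=∅

Interfere edges:
  d — {w}
  i — {s}
  s — {i}
  w — {d}
  y — ∅

N(w) = ["d"]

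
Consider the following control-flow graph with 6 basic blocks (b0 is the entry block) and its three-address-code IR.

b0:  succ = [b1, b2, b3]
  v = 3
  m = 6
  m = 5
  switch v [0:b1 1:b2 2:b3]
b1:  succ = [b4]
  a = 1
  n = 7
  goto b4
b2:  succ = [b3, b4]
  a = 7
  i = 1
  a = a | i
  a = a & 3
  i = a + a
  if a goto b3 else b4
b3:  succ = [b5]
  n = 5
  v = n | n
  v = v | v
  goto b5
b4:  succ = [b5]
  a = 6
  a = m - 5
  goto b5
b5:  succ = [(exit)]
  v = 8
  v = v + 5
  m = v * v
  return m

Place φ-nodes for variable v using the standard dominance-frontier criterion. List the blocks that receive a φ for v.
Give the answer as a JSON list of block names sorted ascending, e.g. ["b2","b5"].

idom tree: b1←b0 b2←b0 b3←b0 b4←b0 b5←b0
Dom at joins:
  b3: preds {b0,b2}: {b0} ∩ {b0,b2} = {b0}; idom=b0
  b4: preds {b1,b2}: {b0,b1} ∩ {b0,b2} = {b0}; idom=b0
  b5: preds {b3,b4}: {b0,b3} ∩ {b0,b4} = {b0}; idom=b0

Frontier:
  b3←b0: walk · to b0
  b3←b2: walk b2 to b0
  b4←b1: walk b1 to b0
  b4←b2: walk b2 to b0
  b5←b3: walk b3 to b0
  b5←b4: walk b4 to b0
  DF(b0)=∅
  DF(b1)={b4}
  DF(b2)={b3,b4}
  DF(b3)={b5}
  DF(b4)={b5}
  DF(b5)=∅

φ for v: defs {b0,b3,b5}
  DF⁺ = {b5}

Answer: ["b5"]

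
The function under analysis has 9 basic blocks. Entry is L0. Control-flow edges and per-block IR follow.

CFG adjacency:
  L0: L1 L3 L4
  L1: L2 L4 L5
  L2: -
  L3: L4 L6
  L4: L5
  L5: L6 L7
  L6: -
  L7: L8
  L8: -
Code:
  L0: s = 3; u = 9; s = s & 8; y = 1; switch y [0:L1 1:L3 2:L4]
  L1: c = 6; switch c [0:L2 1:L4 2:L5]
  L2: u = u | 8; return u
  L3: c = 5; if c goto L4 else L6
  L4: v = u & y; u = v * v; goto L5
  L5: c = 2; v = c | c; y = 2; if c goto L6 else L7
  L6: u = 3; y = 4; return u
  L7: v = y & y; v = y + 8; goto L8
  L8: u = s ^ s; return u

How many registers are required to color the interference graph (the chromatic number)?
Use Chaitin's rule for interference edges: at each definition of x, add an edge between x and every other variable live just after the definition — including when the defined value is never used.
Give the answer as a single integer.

Block summaries:
  L0 def {s,u,y} use ∅
  L1 def {c} use ∅
  L2 def {u} use {u}
  L3 def {c} use ∅
  L4 def {u,v} use {u,y}
  L5 def {c,v,y} use ∅
  L6 def {u,y} use ∅
  L7 def {v} use {y}
  L8 def {u} use {s}

Liveness:
  L0 li=∅ lo={s,u,y}
  L1 li={s,u,y} lo={s,u,y}
  L2 li={u} lo=∅
  L3 li={s,u,y} lo={s,u,y}
  L4 li={s,u,y} lo={s}
  L5 li={s} lo={s,y}
  L6 li=∅ lo=∅
  L7 li={s,y} lo={s}
  L8 li={s} lo=∅

Conflict graph:
  c — {s,u,v,y}
  s — {c,u,v,y}
  u — {c,s,y}
  v — {c,s,y}
  y — {c,s,u,v}

Chromatic number:
  lower bound: {c,s,u,y} mutually conflict ⇒ χ ≥ 4
  4-colouring: r0={c}  r1={s}  r2={y}  r3={u,v}
  χ = 4

Answer: 4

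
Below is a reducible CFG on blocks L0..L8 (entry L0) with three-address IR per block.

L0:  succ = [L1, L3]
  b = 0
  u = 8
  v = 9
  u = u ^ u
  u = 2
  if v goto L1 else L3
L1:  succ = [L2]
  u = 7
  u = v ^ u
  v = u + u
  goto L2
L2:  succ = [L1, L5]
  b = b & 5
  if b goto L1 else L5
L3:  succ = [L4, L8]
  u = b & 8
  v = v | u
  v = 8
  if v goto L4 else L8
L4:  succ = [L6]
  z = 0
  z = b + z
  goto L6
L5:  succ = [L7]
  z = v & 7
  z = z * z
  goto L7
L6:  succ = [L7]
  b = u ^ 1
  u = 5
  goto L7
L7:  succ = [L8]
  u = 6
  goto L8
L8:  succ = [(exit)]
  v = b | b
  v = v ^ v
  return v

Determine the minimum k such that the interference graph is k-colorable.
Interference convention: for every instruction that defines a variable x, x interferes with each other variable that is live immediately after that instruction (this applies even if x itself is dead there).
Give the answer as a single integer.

def/use:
  L0: def={b,u,v} ue=∅
  L1: def={u,v} ue={v}
  L2: def={b} ue={b}
  L3: def={u,v} ue={b,v}
  L4: def={z} ue={b}
  L5: def={z} ue={v}
  L6: def={b,u} ue={u}
  L7: def={u} ue=∅
  L8: def={v} ue={b}

Liveness:
  L0: in=∅ out={b,v}
  L1: in={b,v} out={b,v}
  L2: in={b,v} out={b,v}
  L3: in={b,v} out={b,u}
  L4: in={b,u} out={u}
  L5: in={b,v} out={b}
  L6: in={u} out={b}
  L7: in={b} out={b}
  L8: in={b} out=∅

Conflict graph:
  b — {u,v,z}
  u — {b,v,z}
  v — {b,u}
  z — {b,u}

Registers:
  {b,u,v} pairwise interfere (3-clique) ⇒ χ ≥ 3
  3-colouring: c0={b}  c1={u}  c2={v,z}
  χ = 3

Answer: 3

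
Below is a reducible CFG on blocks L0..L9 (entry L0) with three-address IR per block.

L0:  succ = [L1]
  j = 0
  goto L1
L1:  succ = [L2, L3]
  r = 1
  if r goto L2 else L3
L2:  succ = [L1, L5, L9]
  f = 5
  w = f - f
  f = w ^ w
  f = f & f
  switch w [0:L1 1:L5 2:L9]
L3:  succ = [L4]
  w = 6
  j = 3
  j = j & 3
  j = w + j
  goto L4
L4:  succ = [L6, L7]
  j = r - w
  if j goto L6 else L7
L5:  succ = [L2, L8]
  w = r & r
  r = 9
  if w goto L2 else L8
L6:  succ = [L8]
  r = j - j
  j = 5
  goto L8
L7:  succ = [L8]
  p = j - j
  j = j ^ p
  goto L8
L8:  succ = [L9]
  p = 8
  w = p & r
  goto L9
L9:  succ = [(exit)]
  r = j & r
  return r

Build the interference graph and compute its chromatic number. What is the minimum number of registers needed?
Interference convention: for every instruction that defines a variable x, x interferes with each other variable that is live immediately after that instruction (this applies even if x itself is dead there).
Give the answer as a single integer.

Block summaries:
  L0: def={j} ue=∅
  L1: def={r} ue=∅
  L2: def={f,w} ue=∅
  L3: def={j,w} ue=∅
  L4: def={j} ue={r,w}
  L5: def={r,w} ue={r}
  L6: def={j,r} ue={j}
  L7: def={j,p} ue={j}
  L8: def={p,w} ue={r}
  L9: def={r} ue={j,r}

Liveness:
  live L0: ∅→{j}
  live L1: {j}→{j,r}
  live L2: {j,r}→{j,r}
  live L3: {r}→{r,w}
  live L4: {r,w}→{j,r}
  live L5: {j,r}→{j,r}
  live L6: {j}→{j,r}
  live L7: {j,r}→{j,r}
  live L8: {j,r}→{j,r}
  live L9: {j,r}→∅

Interference:
  f: {j,r,w}
  j: {f,p,r,w}
  p: {j,r}
  r: {f,j,p,w}
  w: {f,j,r}

Chromatic number:
  {f,j,r,w} pairwise interfere (4-clique) ⇒ χ ≥ 4
  assign f→R2 j→R0 p→R2 r→R1 w→R3 — no edge inside a register ⇒ χ ≤ 4
  χ = 4

Answer: 4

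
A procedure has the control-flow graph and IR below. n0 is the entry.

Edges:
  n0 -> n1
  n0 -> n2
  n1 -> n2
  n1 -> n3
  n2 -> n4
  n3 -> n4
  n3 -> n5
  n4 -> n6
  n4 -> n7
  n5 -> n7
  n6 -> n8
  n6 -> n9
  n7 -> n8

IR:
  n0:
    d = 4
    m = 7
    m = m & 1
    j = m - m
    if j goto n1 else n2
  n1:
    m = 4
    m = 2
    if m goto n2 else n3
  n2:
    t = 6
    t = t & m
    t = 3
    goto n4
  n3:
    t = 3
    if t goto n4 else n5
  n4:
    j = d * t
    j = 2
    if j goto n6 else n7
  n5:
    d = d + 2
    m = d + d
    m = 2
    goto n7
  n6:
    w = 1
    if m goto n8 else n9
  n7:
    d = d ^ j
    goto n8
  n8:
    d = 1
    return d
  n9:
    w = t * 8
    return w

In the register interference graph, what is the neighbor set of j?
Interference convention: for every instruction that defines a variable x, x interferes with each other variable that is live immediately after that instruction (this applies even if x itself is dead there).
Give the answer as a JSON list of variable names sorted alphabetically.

Answer: ["d", "m", "t"]

Analysis:
def/use:
  n0: {d,j,m} / ∅
  n1: {m} / ∅
  n2: {t} / {m}
  n3: {t} / ∅
  n4: {j} / {d,t}
  n5: {d,m} / {d}
  n6: {w} / {m}
  n7: {d} / {d,j}
  n8: {d} / ∅
  n9: {w} / {t}

Live sets:
  live n0: ∅→{d,j,m}
  live n1: {d,j}→{d,j,m}
  live n2: {d,m}→{d,m,t}
  live n3: {d,j,m}→{d,j,m,t}
  live n4: {d,m,t}→{d,j,m,t}
  live n5: {d,j}→{d,j}
  live n6: {m,t}→{t}
  live n7: {d,j}→∅
  live n8: ∅→∅
  live n9: {t}→∅

Interference:
  d↔{j,m,t}
  j↔{d,m,t}
  m↔{d,j,t,w}
  t↔{d,j,m,w}
  w↔{m,t}

N(j) = ["d", "m", "t"]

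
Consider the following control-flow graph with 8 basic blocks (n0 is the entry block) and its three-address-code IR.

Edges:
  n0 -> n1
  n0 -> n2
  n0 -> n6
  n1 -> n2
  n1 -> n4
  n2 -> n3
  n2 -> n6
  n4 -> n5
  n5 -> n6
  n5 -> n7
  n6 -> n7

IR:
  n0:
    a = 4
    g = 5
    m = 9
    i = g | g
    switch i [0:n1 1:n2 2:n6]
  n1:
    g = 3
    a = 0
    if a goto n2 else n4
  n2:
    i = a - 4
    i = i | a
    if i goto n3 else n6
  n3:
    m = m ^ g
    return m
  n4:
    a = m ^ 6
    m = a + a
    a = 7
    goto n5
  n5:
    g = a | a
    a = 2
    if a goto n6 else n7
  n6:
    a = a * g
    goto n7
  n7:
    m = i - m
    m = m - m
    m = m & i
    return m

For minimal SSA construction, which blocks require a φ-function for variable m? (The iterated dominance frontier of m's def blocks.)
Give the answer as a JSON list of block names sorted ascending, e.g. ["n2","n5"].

Answer: ["n6", "n7"]

Derivation:
idom tree: n1←n0 n2←n0 n3←n2 n4←n1 n5←n4 n6←n0 n7←n0
Join-block Dom:
  n2: preds {n0,n1}: {n0} ∩ {n0,n1} = {n0}; idom=n0
  n6: preds {n0,n2,n5}: {n0} ∩ {n0,n2} ∩ {n0,n1,n4,n5} = {n0}; idom=n0
  n7: preds {n5,n6}: {n0,n1,n4,n5} ∩ {n0,n6} = {n0}; idom=n0

Frontier:
  n2←n0: walk · to n0
  n2←n1: walk n1 to n0
  n6←n0: walk · to n0
  n6←n2: walk n2 to n0
  n6←n5: walk n5→n4→n1 to n0
  n7←n5: walk n5→n4→n1 to n0
  n7←n6: walk n6 to n0
  n0 → ∅
  n1 → {n2,n6,n7}
  n2 → {n6}
  n3 → ∅
  n4 → {n6,n7}
  n5 → {n6,n7}
  n6 → {n7}
  n7 → ∅

φ for m: defs {n0,n3,n4,n7}
  DF⁺ = {n6,n7}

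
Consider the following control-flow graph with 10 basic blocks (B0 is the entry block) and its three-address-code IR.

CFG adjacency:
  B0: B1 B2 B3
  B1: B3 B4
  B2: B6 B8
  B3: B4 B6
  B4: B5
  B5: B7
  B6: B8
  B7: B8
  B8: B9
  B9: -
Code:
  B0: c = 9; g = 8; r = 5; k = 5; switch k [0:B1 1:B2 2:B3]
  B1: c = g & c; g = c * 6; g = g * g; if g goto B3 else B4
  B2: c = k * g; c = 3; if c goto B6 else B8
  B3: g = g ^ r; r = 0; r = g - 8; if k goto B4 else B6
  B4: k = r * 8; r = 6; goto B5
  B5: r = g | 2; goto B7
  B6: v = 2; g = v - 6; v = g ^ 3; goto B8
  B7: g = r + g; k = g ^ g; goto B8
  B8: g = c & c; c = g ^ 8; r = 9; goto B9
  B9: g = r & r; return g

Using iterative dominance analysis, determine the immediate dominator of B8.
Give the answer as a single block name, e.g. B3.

idom tree: B1←B0 B2←B0 B3←B0 B4←B0 B5←B4 B6←B0 B7←B5 B8←B0 B9←B8
Dom at joins:
  B3: preds {B0,B1}: {B0} ∩ {B0,B1} = {B0}; idom=B0
  B4: preds {B1,B3}: {B0,B1} ∩ {B0,B3} = {B0}; idom=B0
  B6: preds {B2,B3}: {B0,B2} ∩ {B0,B3} = {B0}; idom=B0
  B8: preds {B2,B6,B7}: {B0,B2} ∩ {B0,B6} ∩ {B0,B4,B5,B7} = {B0}; idom=B0

idom(B8) = B0

Answer: B0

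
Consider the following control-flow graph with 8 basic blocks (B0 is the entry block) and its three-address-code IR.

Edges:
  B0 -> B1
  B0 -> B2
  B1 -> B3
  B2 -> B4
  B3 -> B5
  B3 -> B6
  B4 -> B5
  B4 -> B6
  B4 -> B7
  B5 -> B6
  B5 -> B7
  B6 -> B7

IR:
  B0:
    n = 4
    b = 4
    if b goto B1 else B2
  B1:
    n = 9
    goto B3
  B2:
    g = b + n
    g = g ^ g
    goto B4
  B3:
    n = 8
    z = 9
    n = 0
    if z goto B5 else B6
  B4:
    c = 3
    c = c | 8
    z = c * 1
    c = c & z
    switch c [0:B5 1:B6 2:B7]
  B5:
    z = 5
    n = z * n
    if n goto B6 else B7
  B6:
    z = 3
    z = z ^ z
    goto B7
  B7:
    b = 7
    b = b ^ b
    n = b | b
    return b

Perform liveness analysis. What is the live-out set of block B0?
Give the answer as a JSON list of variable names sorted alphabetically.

Block summaries:
  B0 def {b,n} use ∅
  B1 def {n} use ∅
  B2 def {g} use {b,n}
  B3 def {n,z} use ∅
  B4 def {c,z} use ∅
  B5 def {n,z} use {n}
  B6 def {z} use ∅
  B7 def {b,n} use ∅

Live sets:
  B0: in=∅ out={b,n}
  B1: in=∅ out=∅
  B2: in={b,n} out={n}
  B3: in=∅ out={n}
  B4: in={n} out={n}
  B5: in={n} out=∅
  B6: in=∅ out=∅
  B7: in=∅ out=∅

live-out(B0) = ["b", "n"]

Answer: ["b", "n"]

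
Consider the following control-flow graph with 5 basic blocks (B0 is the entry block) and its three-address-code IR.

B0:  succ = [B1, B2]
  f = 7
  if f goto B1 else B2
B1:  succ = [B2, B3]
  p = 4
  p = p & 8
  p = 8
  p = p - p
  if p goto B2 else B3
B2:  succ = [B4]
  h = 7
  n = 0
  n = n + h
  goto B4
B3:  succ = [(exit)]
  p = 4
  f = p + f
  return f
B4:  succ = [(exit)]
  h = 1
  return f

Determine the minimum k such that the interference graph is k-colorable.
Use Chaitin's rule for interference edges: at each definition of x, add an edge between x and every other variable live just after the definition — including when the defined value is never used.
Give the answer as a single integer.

Per-block:
  B0: def={f} ue=∅
  B1: def={p} ue=∅
  B2: def={h,n} ue=∅
  B3: def={f,p} ue={f}
  B4: def={h} ue={f}

Backward fixpoint:
  B0 li=∅ lo={f}
  B1 li={f} lo={f}
  B2 li={f} lo={f}
  B3 li={f} lo=∅
  B4 li={f} lo=∅

Interference:
  f: {h,n,p}
  h: {f,n}
  n: {f,h}
  p: {f}

Colouring:
  lower bound: {f,h,n} mutually conflict ⇒ χ ≥ 3
  assign f→R0 h→R1 n→R2 p→R1 — no edge inside a register ⇒ χ ≤ 3
  χ = 3

Answer: 3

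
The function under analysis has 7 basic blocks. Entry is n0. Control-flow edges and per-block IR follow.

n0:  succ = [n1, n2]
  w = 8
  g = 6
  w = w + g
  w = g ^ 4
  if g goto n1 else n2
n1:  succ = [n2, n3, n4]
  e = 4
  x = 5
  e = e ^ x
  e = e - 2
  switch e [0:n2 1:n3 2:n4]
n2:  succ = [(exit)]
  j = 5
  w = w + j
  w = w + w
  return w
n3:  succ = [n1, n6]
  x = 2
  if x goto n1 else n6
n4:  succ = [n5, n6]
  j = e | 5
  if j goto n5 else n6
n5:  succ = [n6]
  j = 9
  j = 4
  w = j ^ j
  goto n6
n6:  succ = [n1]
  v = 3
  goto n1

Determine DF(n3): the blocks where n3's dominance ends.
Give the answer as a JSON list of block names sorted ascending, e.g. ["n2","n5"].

idom tree: n1←n0 n2←n0 n3←n1 n4←n1 n5←n4 n6←n1
Dom∩ at merges:
  n1: preds {n0,n3,n6}: {n0} ∩ {n0,n1,n3} ∩ {n0,n1,n6} = {n0}; idom=n0
  n2: preds {n0,n1}: {n0} ∩ {n0,n1} = {n0}; idom=n0
  n6: preds {n3,n4,n5}: {n0,n1,n3} ∩ {n0,n1,n4} ∩ {n0,n1,n4,n5} = {n0,n1}; idom=n1

DF walk-up:
  join n1 pred n0: · stop@n0
  join n1 pred n3: n3→n1 stop@n0
  join n1 pred n6: n6→n1 stop@n0
  join n2 pred n0: · stop@n0
  join n2 pred n1: n1 stop@n0
  join n6 pred n3: n3 stop@n1
  join n6 pred n4: n4 stop@n1
  join n6 pred n5: n5→n4 stop@n1
  n0: DF=∅
  n1: DF={n1,n2}
  n2: DF=∅
  n3: DF={n1,n6}
  n4: DF={n6}
  n5: DF={n6}
  n6: DF={n1}

DF(n3) = ["n1", "n6"]

Answer: ["n1", "n6"]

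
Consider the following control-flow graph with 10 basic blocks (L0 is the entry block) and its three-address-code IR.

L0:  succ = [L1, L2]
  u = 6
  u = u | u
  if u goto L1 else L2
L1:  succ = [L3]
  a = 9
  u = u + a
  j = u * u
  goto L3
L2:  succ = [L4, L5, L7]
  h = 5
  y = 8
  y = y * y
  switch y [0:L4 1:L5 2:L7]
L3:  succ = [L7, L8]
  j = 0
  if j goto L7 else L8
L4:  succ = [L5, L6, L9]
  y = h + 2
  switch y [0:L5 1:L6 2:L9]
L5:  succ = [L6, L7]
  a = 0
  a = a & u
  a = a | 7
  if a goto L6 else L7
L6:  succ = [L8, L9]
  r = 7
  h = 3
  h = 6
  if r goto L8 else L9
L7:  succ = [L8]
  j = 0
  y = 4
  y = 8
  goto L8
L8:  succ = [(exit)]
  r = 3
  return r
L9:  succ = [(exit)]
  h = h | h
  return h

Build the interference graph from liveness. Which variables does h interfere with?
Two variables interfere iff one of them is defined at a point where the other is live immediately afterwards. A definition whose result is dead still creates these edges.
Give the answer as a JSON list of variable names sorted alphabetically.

def/use:
  L0: def={u} ue=∅
  L1: def={a,j,u} ue={u}
  L2: def={h,y} ue=∅
  L3: def={j} ue=∅
  L4: def={y} ue={h}
  L5: def={a} ue={u}
  L6: def={h,r} ue=∅
  L7: def={j,y} ue=∅
  L8: def={r} ue=∅
  L9: def={h} ue={h}

Liveness:
  live L0: ∅→{u}
  live L1: {u}→∅
  live L2: {u}→{h,u}
  live L3: ∅→∅
  live L4: {h,u}→{h,u}
  live L5: {u}→∅
  live L6: ∅→{h}
  live L7: ∅→∅
  live L8: ∅→∅
  live L9: {h}→∅

Interfere edges:
  a↔{u}
  h↔{r,u,y}
  j↔∅
  r↔{h}
  u↔{a,h,y}
  y↔{h,u}

N(h) = ["r", "u", "y"]

Answer: ["r", "u", "y"]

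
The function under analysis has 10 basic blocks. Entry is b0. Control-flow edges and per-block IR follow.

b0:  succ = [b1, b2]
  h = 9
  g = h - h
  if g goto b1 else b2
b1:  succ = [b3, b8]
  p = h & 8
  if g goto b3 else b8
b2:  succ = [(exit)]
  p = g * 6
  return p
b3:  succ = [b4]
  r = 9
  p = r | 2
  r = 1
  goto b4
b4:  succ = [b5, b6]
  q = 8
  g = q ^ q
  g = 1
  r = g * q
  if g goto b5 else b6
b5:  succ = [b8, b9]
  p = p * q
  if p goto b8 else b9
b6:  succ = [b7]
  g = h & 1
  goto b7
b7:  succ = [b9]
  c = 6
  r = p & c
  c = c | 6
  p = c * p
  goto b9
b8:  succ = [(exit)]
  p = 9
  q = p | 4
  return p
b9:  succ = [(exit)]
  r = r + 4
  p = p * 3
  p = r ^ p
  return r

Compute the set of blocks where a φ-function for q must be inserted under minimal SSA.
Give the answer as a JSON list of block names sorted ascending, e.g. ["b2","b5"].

idom tree: b1←b0 b2←b0 b3←b1 b4←b3 b5←b4 b6←b4 b7←b6 b8←b1 b9←b4
Dom∩ at merges:
  b8: preds {b1,b5}: {b0,b1} ∩ {b0,b1,b3,b4,b5} = {b0,b1}; idom=b1
  b9: preds {b5,b7}: {b0,b1,b3,b4,b5} ∩ {b0,b1,b3,b4,b6,b7} = {b0,b1,b3,b4}; idom=b4

Frontier:
  b8←b1: walk · to b1
  b8←b5: walk b5→b4→b3 to b1
  b9←b5: walk b5 to b4
  b9←b7: walk b7→b6 to b4
  DF(b0)=∅
  DF(b1)=∅
  DF(b2)=∅
  DF(b3)={b8}
  DF(b4)={b8}
  DF(b5)={b8,b9}
  DF(b6)={b9}
  DF(b7)={b9}
  DF(b8)=∅
  DF(b9)=∅

φ for q: defs {b4,b8}
  DF⁺ = {b8}

Answer: ["b8"]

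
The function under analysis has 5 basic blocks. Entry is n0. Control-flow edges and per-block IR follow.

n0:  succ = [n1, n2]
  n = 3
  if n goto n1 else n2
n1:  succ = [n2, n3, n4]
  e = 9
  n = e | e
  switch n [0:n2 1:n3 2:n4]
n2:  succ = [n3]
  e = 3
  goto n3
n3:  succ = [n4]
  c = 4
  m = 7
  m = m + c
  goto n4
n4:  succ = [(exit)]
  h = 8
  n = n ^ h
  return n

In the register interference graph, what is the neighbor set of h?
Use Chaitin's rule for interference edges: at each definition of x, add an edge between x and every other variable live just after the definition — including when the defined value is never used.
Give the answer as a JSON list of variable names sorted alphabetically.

Block summaries:
  n0: def={n} ue=∅
  n1: def={e,n} ue=∅
  n2: def={e} ue=∅
  n3: def={c,m} ue=∅
  n4: def={h,n} ue={n}

Live sets:
  n0: in=∅ out={n}
  n1: in=∅ out={n}
  n2: in={n} out={n}
  n3: in={n} out={n}
  n4: in={n} out=∅

Interference:
  c — {m,n}
  e — {n}
  h — {n}
  m — {c,n}
  n — {c,e,h,m}

N(h) = ["n"]

Answer: ["n"]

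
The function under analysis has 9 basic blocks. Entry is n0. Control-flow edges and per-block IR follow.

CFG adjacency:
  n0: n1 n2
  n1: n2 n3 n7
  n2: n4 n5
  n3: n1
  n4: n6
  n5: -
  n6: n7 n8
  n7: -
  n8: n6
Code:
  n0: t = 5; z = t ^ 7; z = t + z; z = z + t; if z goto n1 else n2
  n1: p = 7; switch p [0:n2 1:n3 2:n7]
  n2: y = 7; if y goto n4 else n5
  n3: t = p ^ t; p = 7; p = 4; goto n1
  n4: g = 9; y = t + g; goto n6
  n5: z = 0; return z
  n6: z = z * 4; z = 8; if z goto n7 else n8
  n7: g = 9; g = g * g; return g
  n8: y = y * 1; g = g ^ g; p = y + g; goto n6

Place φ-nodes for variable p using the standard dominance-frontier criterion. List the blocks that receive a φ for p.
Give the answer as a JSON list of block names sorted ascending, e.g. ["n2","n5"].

Answer: ["n1", "n2", "n6", "n7"]

Working:
idom tree: n1←n0 n2←n0 n3←n1 n4←n2 n5←n2 n6←n4 n7←n0 n8←n6
Dom at joins:
  n1: preds {n0,n3}: {n0} ∩ {n0,n1,n3} = {n0}; idom=n0
  n2: preds {n0,n1}: {n0} ∩ {n0,n1} = {n0}; idom=n0
  n6: preds {n4,n8}: {n0,n2,n4} ∩ {n0,n2,n4,n6,n8} = {n0,n2,n4}; idom=n4
  n7: preds {n1,n6}: {n0,n1} ∩ {n0,n2,n4,n6} = {n0}; idom=n0

DF derivation:
  join n1 pred n0: · stop@n0
  join n1 pred n3: n3→n1 stop@n0
  join n2 pred n0: · stop@n0
  join n2 pred n1: n1 stop@n0
  join n6 pred n4: · stop@n4
  join n6 pred n8: n8→n6 stop@n4
  join n7 pred n1: n1 stop@n0
  join n7 pred n6: n6→n4→n2 stop@n0
  n0: DF=∅
  n1: DF={n1,n2,n7}
  n2: DF={n7}
  n3: DF={n1}
  n4: DF={n7}
  n5: DF=∅
  n6: DF={n6,n7}
  n7: DF=∅
  n8: DF={n6}

φ for p: defs {n1,n3,n8}
  DF⁺ = {n1,n2,n6,n7}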